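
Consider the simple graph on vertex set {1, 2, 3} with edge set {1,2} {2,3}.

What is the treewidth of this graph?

1

A width-1 tree decomposition is:
Bags: B1 = {2, 3}  B2 = {1, 2}
Tree: B1–B2
Every bag has size at most 2, so the width is 2 − 1 = 1 and tw(G) ≤ 1. Since G has at least one edge (e.g. 2–3), it is not an edgeless graph, so tw(G) ≥ 1. Therefore the treewidth is 1.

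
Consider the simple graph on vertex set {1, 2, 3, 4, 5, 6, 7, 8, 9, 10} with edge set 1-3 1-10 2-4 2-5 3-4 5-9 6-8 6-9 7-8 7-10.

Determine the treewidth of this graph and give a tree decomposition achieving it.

The largest bag has 3 vertices, giving width 2; this decomposition certifies tw(G) ≤ 2. For the lower bound, G contains the cycle 3–1–10–7–8–6–9–5–2–4–3, so G is not a forest; only forests have treewidth ≤ 1, hence tw(G) ≥ 2. Combining the bounds, tw(G) = 2.

Treewidth 2.
One such decomposition:
Bags: B1 = {1, 3, 10}  B2 = {3, 7, 10}  B3 = {3, 7, 8}  B4 = {3, 6, 8}  B5 = {3, 6, 9}  B6 = {3, 5, 9}  B7 = {2, 3, 5}  B8 = {2, 3, 4}
Tree: B1–B2, B2–B3, B3–B4, B4–B5, B5–B6, B6–B7, B7–B8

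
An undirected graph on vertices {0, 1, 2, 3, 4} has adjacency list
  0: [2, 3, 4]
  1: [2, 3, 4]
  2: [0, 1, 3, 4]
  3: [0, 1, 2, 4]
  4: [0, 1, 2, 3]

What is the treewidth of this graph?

3

A width-3 tree decomposition is:
Bags: B1 = {0, 2, 3, 4}  B2 = {1, 2, 3, 4}
Tree: B1–B2
Each bag holds 4 vertices, so the decomposition has width 3, which upper-bounds the treewidth. On the other hand G contains the 4-clique {0, 2, 3, 4}. A clique must lie in a single bag of any decomposition, so no decomposition can have width below 3. Hence tw(G) = 3 exactly.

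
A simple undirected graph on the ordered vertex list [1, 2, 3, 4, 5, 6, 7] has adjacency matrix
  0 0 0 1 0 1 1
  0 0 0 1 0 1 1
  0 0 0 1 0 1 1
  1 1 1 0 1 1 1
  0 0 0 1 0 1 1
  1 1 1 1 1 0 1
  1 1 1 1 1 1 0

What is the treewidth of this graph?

A width-3 tree decomposition is:
Bags: B1 = {2, 4, 6, 7}  B2 = {1, 4, 6, 7}  B3 = {3, 4, 6, 7}  B4 = {4, 5, 6, 7}
Tree: B1–B2, B1–B3, B1–B4
Each bag holds 4 vertices, so the decomposition has width 3, which upper-bounds the treewidth. On the other hand G contains the 4-clique {1, 4, 6, 7}. A clique must lie in a single bag of any decomposition, so no decomposition can have width below 3. The upper and lower bounds meet at 3, so that is the treewidth.

3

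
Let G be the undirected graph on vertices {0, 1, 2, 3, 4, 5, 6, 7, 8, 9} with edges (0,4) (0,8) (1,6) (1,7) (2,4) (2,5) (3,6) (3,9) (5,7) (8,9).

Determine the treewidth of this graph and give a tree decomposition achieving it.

Each bag holds 3 vertices, so the decomposition has width 2, which upper-bounds the treewidth. For the lower bound, G contains the cycle 1–7–5–2–4–0–8–9–3–6–1, so G is not a forest; only forests have treewidth ≤ 1, hence tw(G) ≥ 2. Combining the bounds, tw(G) = 2.

Treewidth 2.
One optimal decomposition is:
Bags: B1 = {1, 5, 7}  B2 = {1, 2, 5}  B3 = {1, 2, 4}  B4 = {0, 1, 4}  B5 = {0, 1, 8}  B6 = {1, 8, 9}  B7 = {1, 3, 9}  B8 = {1, 3, 6}
Tree: B1–B2, B2–B3, B3–B4, B4–B5, B5–B6, B6–B7, B7–B8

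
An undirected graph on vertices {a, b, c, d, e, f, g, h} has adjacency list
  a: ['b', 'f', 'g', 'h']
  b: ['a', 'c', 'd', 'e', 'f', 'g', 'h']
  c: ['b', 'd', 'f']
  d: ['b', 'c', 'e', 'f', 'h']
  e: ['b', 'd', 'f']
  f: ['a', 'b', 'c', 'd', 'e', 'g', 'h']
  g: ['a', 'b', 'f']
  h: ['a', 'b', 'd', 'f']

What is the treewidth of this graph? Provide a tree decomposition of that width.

Every bag has size at most 4, so the width is 4 − 1 = 3 and tw(G) ≤ 3. On the other hand G contains the 4-clique {b, d, e, f}. A clique must lie in a single bag of any decomposition, so no decomposition can have width below 3. Combining the bounds, tw(G) = 3.

Treewidth 3.
Bags: B1 = {b, d, f, h}  B2 = {b, d, e, f}  B3 = {b, c, d, f}  B4 = {a, b, f, h}  B5 = {a, b, f, g}
Tree: B1–B2, B1–B3, B1–B4, B4–B5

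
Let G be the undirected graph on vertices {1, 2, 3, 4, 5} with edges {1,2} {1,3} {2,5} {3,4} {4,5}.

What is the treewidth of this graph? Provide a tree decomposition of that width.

Each bag holds 3 vertices, so the decomposition has width 2, which upper-bounds the treewidth. For the lower bound, G contains the cycle 4–3–1–2–5–4, so G is not a forest; only forests have treewidth ≤ 1, hence tw(G) ≥ 2. Hence tw(G) = 2 exactly.

Treewidth 2.
Bags: B1 = {1, 3, 4}  B2 = {1, 2, 4}  B3 = {2, 4, 5}
Tree: B1–B2, B2–B3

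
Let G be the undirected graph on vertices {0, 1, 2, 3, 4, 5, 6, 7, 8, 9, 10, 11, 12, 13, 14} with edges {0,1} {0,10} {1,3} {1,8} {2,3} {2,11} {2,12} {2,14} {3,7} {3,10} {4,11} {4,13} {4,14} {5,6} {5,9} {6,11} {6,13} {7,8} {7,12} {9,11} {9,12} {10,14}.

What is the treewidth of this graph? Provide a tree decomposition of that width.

Every bag has size at most 4, so the width is 4 − 1 = 3 and tw(G) ≤ 3. For the lower bound: the 4 vertex sets {5,6,13}, {9}, {11}, {2,4,12,14} are disjoint, each induces a connected subgraph, and every pair is joined by at least one edge of G. Contracting each set to a single vertex therefore yields K_{4} as a minor, and since treewidth is minor-monotone, tw(G) ≥ tw(K_{4}) = 3. Combining the bounds, tw(G) = 3.

Treewidth 3.
One such decomposition:
Bags: B1 = {5, 6, 9, 13}  B2 = {6, 9, 11, 13}  B3 = {4, 9, 11, 13}  B4 = {4, 9, 11, 12}  B5 = {2, 4, 11, 12}  B6 = {2, 4, 12, 14}  B7 = {2, 7, 12, 14}  B8 = {2, 3, 7, 14}  B9 = {3, 7, 10, 14}  B10 = {3, 7, 8, 10}  B11 = {1, 3, 8, 10}  B12 = {0, 1, 8, 10}
Tree: B1–B2, B2–B3, B3–B4, B4–B5, B5–B6, B6–B7, B7–B8, B8–B9, B9–B10, B10–B11, B11–B12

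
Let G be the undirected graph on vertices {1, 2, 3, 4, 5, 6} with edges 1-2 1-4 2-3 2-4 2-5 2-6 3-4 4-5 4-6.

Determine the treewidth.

2

A width-2 tree decomposition is:
Bags: B1 = {2, 4, 5}  B2 = {2, 4, 6}  B3 = {2, 3, 4}  B4 = {1, 2, 4}
Tree: B1–B2, B1–B3, B3–B4
Each bag holds 3 vertices, so the decomposition has width 2, which upper-bounds the treewidth. On the other hand G contains the 3-clique {1, 2, 4}. A clique must lie in a single bag of any decomposition, so no decomposition can have width below 2. Therefore the treewidth is 2.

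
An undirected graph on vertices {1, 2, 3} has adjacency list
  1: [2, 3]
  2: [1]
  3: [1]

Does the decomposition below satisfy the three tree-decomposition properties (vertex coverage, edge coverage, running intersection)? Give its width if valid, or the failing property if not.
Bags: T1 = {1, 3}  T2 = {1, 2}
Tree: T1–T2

Yes; width 1.

Checking the three conditions: (i) the bags cover all of {1, 2, 3}; (ii) for each edge, some bag contains both endpoints; (iii) the bags containing any fixed vertex form a subtree. All hold, so the decomposition is valid with width 2 − 1 = 1.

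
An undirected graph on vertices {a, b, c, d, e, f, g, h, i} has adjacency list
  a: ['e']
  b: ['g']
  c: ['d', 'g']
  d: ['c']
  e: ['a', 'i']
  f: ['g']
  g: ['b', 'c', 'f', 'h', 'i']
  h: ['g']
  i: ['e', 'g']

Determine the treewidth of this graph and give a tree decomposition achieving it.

Every bag has size at most 2, so the width is 2 − 1 = 1 and tw(G) ≤ 1. Any graph with an edge has treewidth ≥ 1, and G has the edge e–i. Combining the bounds, tw(G) = 1.

Treewidth 1.
One such decomposition:
Bags: B1 = {e, i}  B2 = {g, i}  B3 = {c, g}  B4 = {a, e}  B5 = {g, h}  B6 = {b, g}  B7 = {f, g}  B8 = {c, d}
Tree: B1–B2, B2–B3, B1–B4, B3–B5, B5–B6, B6–B7, B3–B8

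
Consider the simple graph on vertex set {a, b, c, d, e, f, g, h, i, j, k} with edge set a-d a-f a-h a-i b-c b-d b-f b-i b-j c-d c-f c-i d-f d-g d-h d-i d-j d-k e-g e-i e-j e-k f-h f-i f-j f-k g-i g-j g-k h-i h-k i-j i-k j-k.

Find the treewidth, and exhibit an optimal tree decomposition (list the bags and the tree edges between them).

Each bag holds 5 vertices, so the decomposition has width 4, which upper-bounds the treewidth. For the lower bound, the 5 vertices {d, g, i, j, k} are pairwise adjacent, and any tree decomposition puts a clique entirely inside one bag — forcing width ≥ 4. Hence tw(G) = 4 exactly.

Treewidth 4.
One optimal decomposition is:
Bags: B1 = {d, f, h, i, k}  B2 = {a, d, f, h, i}  B3 = {d, f, i, j, k}  B4 = {b, d, f, i, j}  B5 = {d, g, i, j, k}  B6 = {e, g, i, j, k}  B7 = {b, c, d, f, i}
Tree: B1–B2, B1–B3, B3–B4, B3–B5, B5–B6, B4–B7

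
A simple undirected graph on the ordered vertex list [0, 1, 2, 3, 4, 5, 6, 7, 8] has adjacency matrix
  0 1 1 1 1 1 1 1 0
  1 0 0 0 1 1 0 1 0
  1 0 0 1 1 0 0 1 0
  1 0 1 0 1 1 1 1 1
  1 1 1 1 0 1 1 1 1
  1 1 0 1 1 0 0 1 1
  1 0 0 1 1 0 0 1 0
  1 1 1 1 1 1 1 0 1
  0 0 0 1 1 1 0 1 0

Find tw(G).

A width-4 tree decomposition is:
Bags: B1 = {0, 2, 3, 4, 7}  B2 = {0, 3, 4, 5, 7}  B3 = {0, 1, 4, 5, 7}  B4 = {3, 4, 5, 7, 8}  B5 = {0, 3, 4, 6, 7}
Tree: B1–B2, B2–B3, B2–B4, B1–B5
Each bag holds 5 vertices, so the decomposition has width 4, which upper-bounds the treewidth. On the other hand G contains the 5-clique {0, 1, 4, 5, 7}. A clique must lie in a single bag of any decomposition, so no decomposition can have width below 4. The upper and lower bounds meet at 4, so that is the treewidth.

4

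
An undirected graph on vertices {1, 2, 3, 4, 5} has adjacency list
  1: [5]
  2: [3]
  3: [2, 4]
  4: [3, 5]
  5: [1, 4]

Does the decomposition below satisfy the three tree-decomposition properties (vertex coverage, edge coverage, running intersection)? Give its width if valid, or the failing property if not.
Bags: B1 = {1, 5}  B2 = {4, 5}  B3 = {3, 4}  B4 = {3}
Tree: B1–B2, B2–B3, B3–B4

A tree decomposition must satisfy three properties: every vertex lies in some bag; for every edge, both endpoints lie together in some bag; and for every vertex, the bags containing it form a connected subtree. Here vertex 2 appears in no bag, so the decomposition is invalid.

No — vertex 2 appears in no bag.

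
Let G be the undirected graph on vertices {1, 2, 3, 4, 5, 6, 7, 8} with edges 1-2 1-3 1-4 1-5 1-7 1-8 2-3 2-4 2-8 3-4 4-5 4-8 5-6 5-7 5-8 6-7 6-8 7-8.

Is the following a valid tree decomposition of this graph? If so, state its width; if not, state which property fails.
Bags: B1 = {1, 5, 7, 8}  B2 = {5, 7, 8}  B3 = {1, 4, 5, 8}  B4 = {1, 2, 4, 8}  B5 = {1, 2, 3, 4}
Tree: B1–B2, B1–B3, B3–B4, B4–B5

A tree decomposition must satisfy three properties: every vertex lies in some bag; for every edge, both endpoints lie together in some bag; and for every vertex, the bags containing it form a connected subtree. Here vertex 6 appears in no bag, so the decomposition is invalid.

No — vertex 6 appears in no bag.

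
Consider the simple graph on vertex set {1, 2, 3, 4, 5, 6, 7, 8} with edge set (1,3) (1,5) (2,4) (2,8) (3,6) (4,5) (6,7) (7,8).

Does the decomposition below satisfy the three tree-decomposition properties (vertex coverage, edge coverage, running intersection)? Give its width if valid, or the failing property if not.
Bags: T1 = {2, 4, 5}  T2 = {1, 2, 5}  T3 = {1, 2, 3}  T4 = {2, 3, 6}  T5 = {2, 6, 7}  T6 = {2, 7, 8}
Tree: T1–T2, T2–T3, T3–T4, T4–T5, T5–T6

Yes; width 2.

Every vertex of G appears in some bag (union = {1, 2, 3, 4, 5, 6, 7, 8}); every edge is covered by a bag; and for each vertex v the set of bags containing v is connected in the bag tree. The decomposition is therefore valid. The largest bag has 3 vertices, so the width is 2.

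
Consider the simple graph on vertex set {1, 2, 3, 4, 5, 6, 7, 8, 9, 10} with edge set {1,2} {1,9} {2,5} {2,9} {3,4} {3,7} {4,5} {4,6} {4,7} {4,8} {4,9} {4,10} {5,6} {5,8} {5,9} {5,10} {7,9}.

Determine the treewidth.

2

A width-2 tree decomposition is:
Bags: B1 = {2, 5, 9}  B2 = {4, 5, 9}  B3 = {4, 7, 9}  B4 = {4, 5, 6}  B5 = {1, 2, 9}  B6 = {3, 4, 7}  B7 = {4, 5, 10}  B8 = {4, 5, 8}
Tree: B1–B2, B2–B3, B2–B4, B1–B5, B3–B6, B2–B7, B7–B8
Every bag has size at most 3, so the width is 3 − 1 = 2 and tw(G) ≤ 2. For the lower bound, the 3 vertices {1, 2, 9} are pairwise adjacent, and any tree decomposition puts a clique entirely inside one bag — forcing width ≥ 2. Therefore the treewidth is 2.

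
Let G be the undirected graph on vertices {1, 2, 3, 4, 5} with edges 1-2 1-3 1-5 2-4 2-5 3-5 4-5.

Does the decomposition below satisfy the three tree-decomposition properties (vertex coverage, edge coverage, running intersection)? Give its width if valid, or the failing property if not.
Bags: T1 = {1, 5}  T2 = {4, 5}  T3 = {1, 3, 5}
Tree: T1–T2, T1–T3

No — vertex 2 appears in no bag.

A tree decomposition must satisfy three properties: every vertex lies in some bag; for every edge, both endpoints lie together in some bag; and for every vertex, the bags containing it form a connected subtree. Here vertex 2 appears in no bag, so the decomposition is invalid.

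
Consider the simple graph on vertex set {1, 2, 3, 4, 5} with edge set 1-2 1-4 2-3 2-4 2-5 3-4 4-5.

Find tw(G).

A width-2 tree decomposition is:
Bags: B1 = {2, 4, 5}  B2 = {1, 2, 4}  B3 = {2, 3, 4}
Tree: B1–B2, B2–B3
The largest bag has 3 vertices, giving width 2; this decomposition certifies tw(G) ≤ 2. For the lower bound, the 3 vertices {1, 2, 4} are pairwise adjacent, and any tree decomposition puts a clique entirely inside one bag — forcing width ≥ 2. Hence tw(G) = 2 exactly.

2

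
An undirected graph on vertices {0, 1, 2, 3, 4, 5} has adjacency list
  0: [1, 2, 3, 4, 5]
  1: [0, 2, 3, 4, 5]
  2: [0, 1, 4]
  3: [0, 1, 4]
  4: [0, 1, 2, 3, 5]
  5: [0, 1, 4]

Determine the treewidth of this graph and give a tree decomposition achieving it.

Treewidth 3.
One such decomposition:
Bags: B1 = {0, 1, 3, 4}  B2 = {0, 1, 2, 4}  B3 = {0, 1, 4, 5}
Tree: B1–B2, B1–B3

Each bag holds 4 vertices, so the decomposition has width 3, which upper-bounds the treewidth. On the other hand G contains the 4-clique {0, 1, 2, 4}. A clique must lie in a single bag of any decomposition, so no decomposition can have width below 3. Hence tw(G) = 3 exactly.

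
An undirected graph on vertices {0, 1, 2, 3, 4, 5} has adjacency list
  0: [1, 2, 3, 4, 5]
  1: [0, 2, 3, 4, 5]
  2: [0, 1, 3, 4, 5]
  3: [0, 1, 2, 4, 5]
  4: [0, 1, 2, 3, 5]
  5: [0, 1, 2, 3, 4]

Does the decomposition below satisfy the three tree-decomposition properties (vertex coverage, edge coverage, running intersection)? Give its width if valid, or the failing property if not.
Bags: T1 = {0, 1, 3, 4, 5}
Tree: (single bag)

A tree decomposition must satisfy three properties: every vertex lies in some bag; for every edge, both endpoints lie together in some bag; and for every vertex, the bags containing it form a connected subtree. Here vertex 2 appears in no bag, so the decomposition is invalid.

No — vertex 2 appears in no bag.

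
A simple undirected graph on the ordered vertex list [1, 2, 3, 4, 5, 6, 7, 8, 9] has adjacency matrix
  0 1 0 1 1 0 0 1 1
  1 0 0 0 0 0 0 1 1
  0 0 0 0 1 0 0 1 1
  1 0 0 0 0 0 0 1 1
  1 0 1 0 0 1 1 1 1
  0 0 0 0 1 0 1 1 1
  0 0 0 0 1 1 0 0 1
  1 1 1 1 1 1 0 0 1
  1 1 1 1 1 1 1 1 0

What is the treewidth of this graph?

A width-3 tree decomposition is:
Bags: B1 = {5, 6, 8, 9}  B2 = {3, 5, 8, 9}  B3 = {1, 5, 8, 9}  B4 = {1, 2, 8, 9}  B5 = {1, 4, 8, 9}  B6 = {5, 6, 7, 9}
Tree: B1–B2, B1–B3, B3–B4, B4–B5, B1–B6
The largest bag has 4 vertices, giving width 3; this decomposition certifies tw(G) ≤ 3. Conversely, {1, 2, 8, 9} is a clique of size 4, and the vertices of any clique must share a bag in every tree decomposition; so some bag has ≥ 4 vertices and tw(G) ≥ 3. Therefore the treewidth is 3.

3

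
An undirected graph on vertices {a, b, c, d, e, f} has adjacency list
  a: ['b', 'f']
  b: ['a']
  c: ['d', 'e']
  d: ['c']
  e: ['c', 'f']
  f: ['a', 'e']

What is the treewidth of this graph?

1

A width-1 tree decomposition is:
Bags: B1 = {c, d}  B2 = {c, e}  B3 = {e, f}  B4 = {a, f}  B5 = {a, b}
Tree: B1–B2, B2–B3, B3–B4, B4–B5
The largest bag has 2 vertices, giving width 1; this decomposition certifies tw(G) ≤ 1. Any graph with an edge has treewidth ≥ 1, and G has the edge d–c. Therefore the treewidth is 1.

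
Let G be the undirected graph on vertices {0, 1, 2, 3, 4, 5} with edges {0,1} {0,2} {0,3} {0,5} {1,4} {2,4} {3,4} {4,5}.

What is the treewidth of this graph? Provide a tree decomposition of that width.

Treewidth 2.
Bags: B1 = {0, 2, 4}  B2 = {0, 4, 5}  B3 = {0, 3, 4}  B4 = {0, 1, 4}
Tree: B1–B2, B2–B3, B3–B4

Each bag holds 3 vertices, so the decomposition has width 2, which upper-bounds the treewidth. Since 2–0–5–4–2 is a cycle in G, G is not acyclic. Forests are exactly the graphs of treewidth ≤ 1, so tw(G) ≥ 2. The upper and lower bounds meet at 2, so that is the treewidth.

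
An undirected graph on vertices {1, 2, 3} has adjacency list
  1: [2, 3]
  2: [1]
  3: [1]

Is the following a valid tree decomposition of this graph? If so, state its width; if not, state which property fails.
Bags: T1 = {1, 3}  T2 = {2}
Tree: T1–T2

A tree decomposition must satisfy three properties: every vertex lies in some bag; for every edge, both endpoints lie together in some bag; and for every vertex, the bags containing it form a connected subtree. Here edge (1,2) lies in no bag, so the decomposition is invalid.

No — edge (1,2) lies in no bag.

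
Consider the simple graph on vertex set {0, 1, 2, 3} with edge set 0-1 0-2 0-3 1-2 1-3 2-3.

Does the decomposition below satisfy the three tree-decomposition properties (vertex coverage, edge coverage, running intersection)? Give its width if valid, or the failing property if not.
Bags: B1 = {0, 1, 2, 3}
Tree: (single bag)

Every vertex of G appears in some bag (union = {0, 1, 2, 3}); every edge is covered by a bag; and for each vertex v the set of bags containing v is connected in the bag tree. The decomposition is therefore valid. The largest bag has 4 vertices, so the width is 3.

Yes; width 3.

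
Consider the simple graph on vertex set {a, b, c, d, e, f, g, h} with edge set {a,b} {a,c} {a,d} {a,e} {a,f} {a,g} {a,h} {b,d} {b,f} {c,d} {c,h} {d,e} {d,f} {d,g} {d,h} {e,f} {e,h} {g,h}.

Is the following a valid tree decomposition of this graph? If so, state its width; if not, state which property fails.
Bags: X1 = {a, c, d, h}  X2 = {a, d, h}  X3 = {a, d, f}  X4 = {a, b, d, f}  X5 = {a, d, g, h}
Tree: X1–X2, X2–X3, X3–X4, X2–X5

A tree decomposition must satisfy three properties: every vertex lies in some bag; for every edge, both endpoints lie together in some bag; and for every vertex, the bags containing it form a connected subtree. Here vertex e appears in no bag, so the decomposition is invalid.

No — vertex e appears in no bag.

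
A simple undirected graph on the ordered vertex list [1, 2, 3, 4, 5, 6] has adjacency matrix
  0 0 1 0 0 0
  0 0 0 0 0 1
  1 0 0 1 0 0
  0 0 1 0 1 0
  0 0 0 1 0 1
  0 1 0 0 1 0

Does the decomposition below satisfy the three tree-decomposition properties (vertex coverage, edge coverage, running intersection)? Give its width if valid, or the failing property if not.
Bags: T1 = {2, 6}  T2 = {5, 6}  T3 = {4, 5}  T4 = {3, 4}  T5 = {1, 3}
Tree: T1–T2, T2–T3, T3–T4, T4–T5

Yes; width 1.

Every vertex of G appears in some bag (union = {1, 2, 3, 4, 5, 6}); every edge is covered by a bag; and for each vertex v the set of bags containing v is connected in the bag tree. The decomposition is therefore valid. The largest bag has 2 vertices, so the width is 1.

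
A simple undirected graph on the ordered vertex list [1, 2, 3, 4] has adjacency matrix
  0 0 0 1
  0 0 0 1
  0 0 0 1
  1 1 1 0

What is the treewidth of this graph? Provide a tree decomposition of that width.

Every bag has size at most 2, so the width is 2 − 1 = 1 and tw(G) ≤ 1. Any graph with an edge has treewidth ≥ 1, and G has the edge 2–4. Combining the bounds, tw(G) = 1.

Treewidth 1.
One optimal decomposition is:
Bags: B1 = {2, 4}  B2 = {1, 4}  B3 = {3, 4}
Tree: B1–B2, B1–B3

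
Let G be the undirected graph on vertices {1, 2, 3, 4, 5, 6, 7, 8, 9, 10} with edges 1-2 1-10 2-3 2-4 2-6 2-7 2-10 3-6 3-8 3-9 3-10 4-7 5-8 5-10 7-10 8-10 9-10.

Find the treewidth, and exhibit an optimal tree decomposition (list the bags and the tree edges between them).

Every bag has size at most 3, so the width is 3 − 1 = 2 and tw(G) ≤ 2. On the other hand G contains the 3-clique {3, 8, 10}. A clique must lie in a single bag of any decomposition, so no decomposition can have width below 2. Hence tw(G) = 2 exactly.

Treewidth 2.
One such decomposition:
Bags: B1 = {2, 3, 10}  B2 = {3, 9, 10}  B3 = {3, 8, 10}  B4 = {2, 7, 10}  B5 = {1, 2, 10}  B6 = {2, 3, 6}  B7 = {2, 4, 7}  B8 = {5, 8, 10}
Tree: B1–B2, B1–B3, B1–B4, B4–B5, B1–B6, B4–B7, B3–B8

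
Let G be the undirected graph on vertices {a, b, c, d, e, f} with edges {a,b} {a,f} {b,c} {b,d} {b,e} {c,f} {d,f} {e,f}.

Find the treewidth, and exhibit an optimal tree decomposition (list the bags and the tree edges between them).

Each bag holds 3 vertices, so the decomposition has width 2, which upper-bounds the treewidth. Since b–c–f–a–b is a cycle in G, G is not acyclic. Forests are exactly the graphs of treewidth ≤ 1, so tw(G) ≥ 2. Hence tw(G) = 2 exactly.

Treewidth 2.
Bags: B1 = {b, c, f}  B2 = {a, b, f}  B3 = {b, e, f}  B4 = {b, d, f}
Tree: B1–B2, B2–B3, B3–B4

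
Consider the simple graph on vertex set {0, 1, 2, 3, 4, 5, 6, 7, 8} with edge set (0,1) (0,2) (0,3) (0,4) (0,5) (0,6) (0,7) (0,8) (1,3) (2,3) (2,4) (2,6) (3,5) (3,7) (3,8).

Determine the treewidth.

2

A width-2 tree decomposition is:
Bags: B1 = {0, 2, 3}  B2 = {0, 3, 8}  B3 = {0, 2, 4}  B4 = {0, 2, 6}  B5 = {0, 3, 7}  B6 = {0, 1, 3}  B7 = {0, 3, 5}
Tree: B1–B2, B1–B3, B1–B4, B1–B5, B1–B6, B6–B7
Each bag holds 3 vertices, so the decomposition has width 2, which upper-bounds the treewidth. On the other hand G contains the 3-clique {0, 1, 3}. A clique must lie in a single bag of any decomposition, so no decomposition can have width below 2. Combining the bounds, tw(G) = 2.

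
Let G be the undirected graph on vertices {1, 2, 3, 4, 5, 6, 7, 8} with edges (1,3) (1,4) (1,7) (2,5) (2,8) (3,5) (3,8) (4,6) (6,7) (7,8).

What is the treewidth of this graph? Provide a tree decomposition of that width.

Every bag has size at most 3, so the width is 3 − 1 = 2 and tw(G) ≤ 2. Since 6–4–1–7–6 is a cycle in G, G is not acyclic. Forests are exactly the graphs of treewidth ≤ 1, so tw(G) ≥ 2. Hence tw(G) = 2 exactly.

Treewidth 2.
One optimal decomposition is:
Bags: B1 = {4, 6, 7}  B2 = {1, 4, 7}  B3 = {1, 7, 8}  B4 = {1, 3, 8}  B5 = {2, 3, 8}  B6 = {2, 3, 5}
Tree: B1–B2, B2–B3, B3–B4, B4–B5, B5–B6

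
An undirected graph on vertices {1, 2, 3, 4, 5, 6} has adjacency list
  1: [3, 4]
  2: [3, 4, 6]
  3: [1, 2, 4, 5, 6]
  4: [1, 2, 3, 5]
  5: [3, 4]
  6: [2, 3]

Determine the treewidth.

2

A width-2 tree decomposition is:
Bags: B1 = {2, 3, 4}  B2 = {1, 3, 4}  B3 = {3, 4, 5}  B4 = {2, 3, 6}
Tree: B1–B2, B2–B3, B1–B4
The largest bag has 3 vertices, giving width 2; this decomposition certifies tw(G) ≤ 2. For the lower bound, the 3 vertices {1, 3, 4} are pairwise adjacent, and any tree decomposition puts a clique entirely inside one bag — forcing width ≥ 2. Combining the bounds, tw(G) = 2.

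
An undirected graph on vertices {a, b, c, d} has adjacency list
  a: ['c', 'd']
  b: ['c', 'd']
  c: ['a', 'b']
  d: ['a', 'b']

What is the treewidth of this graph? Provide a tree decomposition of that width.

Treewidth 2.
One such decomposition:
Bags: B1 = {a, b, c}  B2 = {a, b, d}
Tree: B1–B2

Every bag has size at most 3, so the width is 3 − 1 = 2 and tw(G) ≤ 2. Since a–c–b–d–a is a cycle in G, G is not acyclic. Forests are exactly the graphs of treewidth ≤ 1, so tw(G) ≥ 2. The upper and lower bounds meet at 2, so that is the treewidth.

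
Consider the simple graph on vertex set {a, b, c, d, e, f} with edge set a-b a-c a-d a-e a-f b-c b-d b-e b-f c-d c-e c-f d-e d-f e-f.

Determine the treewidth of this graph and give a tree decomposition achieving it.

With just one bag of size 6, the width is 6 − 1 = 5, so tw(G) ≤ 5. On the other hand G contains the 6-clique {a, b, c, d, e, f}. A clique must lie in a single bag of any decomposition, so no decomposition can have width below 5. The upper and lower bounds meet at 5, so that is the treewidth.

Treewidth 5.
One such decomposition:
Bags: B1 = {a, b, c, d, e, f}
Tree: (single bag)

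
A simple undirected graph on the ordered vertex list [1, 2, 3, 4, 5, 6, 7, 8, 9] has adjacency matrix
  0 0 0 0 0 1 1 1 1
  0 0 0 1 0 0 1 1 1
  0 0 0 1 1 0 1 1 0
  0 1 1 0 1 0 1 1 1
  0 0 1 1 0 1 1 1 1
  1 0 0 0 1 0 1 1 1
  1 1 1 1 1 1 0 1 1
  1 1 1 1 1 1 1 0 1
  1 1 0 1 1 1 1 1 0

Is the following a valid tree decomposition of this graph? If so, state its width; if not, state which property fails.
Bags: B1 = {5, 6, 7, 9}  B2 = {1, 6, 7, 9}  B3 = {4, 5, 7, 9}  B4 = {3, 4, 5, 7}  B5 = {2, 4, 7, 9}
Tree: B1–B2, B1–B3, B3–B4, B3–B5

A tree decomposition must satisfy three properties: every vertex lies in some bag; for every edge, both endpoints lie together in some bag; and for every vertex, the bags containing it form a connected subtree. Here vertex 8 appears in no bag, so the decomposition is invalid.

No — vertex 8 appears in no bag.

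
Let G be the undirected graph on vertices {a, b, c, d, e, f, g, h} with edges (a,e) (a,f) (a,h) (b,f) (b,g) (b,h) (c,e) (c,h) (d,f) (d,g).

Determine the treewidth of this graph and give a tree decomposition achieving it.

Every bag has size at most 3, so the width is 3 − 1 = 2 and tw(G) ≤ 2. For the lower bound, G contains the cycle g–d–f–b–g, so G is not a forest; only forests have treewidth ≤ 1, hence tw(G) ≥ 2. The upper and lower bounds meet at 2, so that is the treewidth.

Treewidth 2.
One optimal decomposition is:
Bags: B1 = {b, d, g}  B2 = {b, d, f}  B3 = {b, f, h}  B4 = {a, f, h}  B5 = {a, c, h}  B6 = {a, c, e}
Tree: B1–B2, B2–B3, B3–B4, B4–B5, B5–B6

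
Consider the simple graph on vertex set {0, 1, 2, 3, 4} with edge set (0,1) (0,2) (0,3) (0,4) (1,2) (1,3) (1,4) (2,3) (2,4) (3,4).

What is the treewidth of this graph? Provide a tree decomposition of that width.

Treewidth 4.
One optimal decomposition is:
Bags: B1 = {0, 1, 2, 3, 4}
Tree: (single bag)

A single bag containing all 5 vertices is trivially a valid decomposition of width 4. Conversely, {0, 1, 2, 3, 4} is a clique of size 5, and the vertices of any clique must share a bag in every tree decomposition; so some bag has ≥ 5 vertices and tw(G) ≥ 4. Combining the bounds, tw(G) = 4.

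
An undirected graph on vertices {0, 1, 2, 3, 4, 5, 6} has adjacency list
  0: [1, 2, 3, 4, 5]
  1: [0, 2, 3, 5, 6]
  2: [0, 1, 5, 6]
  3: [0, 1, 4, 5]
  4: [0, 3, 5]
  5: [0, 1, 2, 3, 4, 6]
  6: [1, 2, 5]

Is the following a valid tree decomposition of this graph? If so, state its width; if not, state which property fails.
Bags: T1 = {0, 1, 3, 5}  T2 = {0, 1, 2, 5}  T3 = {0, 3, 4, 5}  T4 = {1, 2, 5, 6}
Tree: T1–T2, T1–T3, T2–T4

Yes; width 3.

Checking the three conditions: (i) the bags cover all of {0, 1, 2, 3, 4, 5, 6}; (ii) for each edge, some bag contains both endpoints; (iii) the bags containing any fixed vertex form a subtree. All hold, so the decomposition is valid with width 4 − 1 = 3.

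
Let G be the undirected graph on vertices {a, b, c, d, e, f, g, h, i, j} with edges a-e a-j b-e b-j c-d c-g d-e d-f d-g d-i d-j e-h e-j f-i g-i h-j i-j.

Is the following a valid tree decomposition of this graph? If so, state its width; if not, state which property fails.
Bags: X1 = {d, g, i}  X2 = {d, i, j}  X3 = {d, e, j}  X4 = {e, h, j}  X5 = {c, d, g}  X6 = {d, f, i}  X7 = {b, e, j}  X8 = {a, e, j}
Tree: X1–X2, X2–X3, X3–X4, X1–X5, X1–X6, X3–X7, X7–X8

Yes; width 2.

Checking the three conditions: (i) the bags cover all of {a, b, c, d, e, f, g, h, i, j}; (ii) for each edge, some bag contains both endpoints; (iii) the bags containing any fixed vertex form a subtree. All hold, so the decomposition is valid with width 3 − 1 = 2.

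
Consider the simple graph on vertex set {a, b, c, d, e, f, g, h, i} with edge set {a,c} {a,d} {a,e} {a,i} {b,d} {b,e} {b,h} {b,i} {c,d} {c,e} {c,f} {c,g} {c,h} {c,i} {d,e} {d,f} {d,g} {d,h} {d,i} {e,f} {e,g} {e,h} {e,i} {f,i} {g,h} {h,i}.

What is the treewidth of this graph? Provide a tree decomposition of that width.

Treewidth 4.
One such decomposition:
Bags: B1 = {c, d, e, h, i}  B2 = {c, d, e, g, h}  B3 = {b, d, e, h, i}  B4 = {a, c, d, e, i}  B5 = {c, d, e, f, i}
Tree: B1–B2, B1–B3, B1–B4, B4–B5

Every bag has size at most 5, so the width is 5 − 1 = 4 and tw(G) ≤ 4. On the other hand G contains the 5-clique {c, d, e, g, h}. A clique must lie in a single bag of any decomposition, so no decomposition can have width below 4. Combining the bounds, tw(G) = 4.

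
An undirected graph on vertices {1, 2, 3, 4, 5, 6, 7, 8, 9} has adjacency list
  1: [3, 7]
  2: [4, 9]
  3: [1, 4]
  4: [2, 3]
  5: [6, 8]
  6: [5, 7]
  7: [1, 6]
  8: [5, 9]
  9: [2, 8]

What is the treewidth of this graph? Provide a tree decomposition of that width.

Treewidth 2.
One optimal decomposition is:
Bags: B1 = {5, 6, 7}  B2 = {1, 5, 7}  B3 = {1, 3, 5}  B4 = {3, 4, 5}  B5 = {2, 4, 5}  B6 = {2, 5, 9}  B7 = {5, 8, 9}
Tree: B1–B2, B2–B3, B3–B4, B4–B5, B5–B6, B6–B7

The largest bag has 3 vertices, giving width 2; this decomposition certifies tw(G) ≤ 2. For the lower bound, G contains the cycle 5–6–7–1–3–4–2–9–8–5, so G is not a forest; only forests have treewidth ≤ 1, hence tw(G) ≥ 2. Combining the bounds, tw(G) = 2.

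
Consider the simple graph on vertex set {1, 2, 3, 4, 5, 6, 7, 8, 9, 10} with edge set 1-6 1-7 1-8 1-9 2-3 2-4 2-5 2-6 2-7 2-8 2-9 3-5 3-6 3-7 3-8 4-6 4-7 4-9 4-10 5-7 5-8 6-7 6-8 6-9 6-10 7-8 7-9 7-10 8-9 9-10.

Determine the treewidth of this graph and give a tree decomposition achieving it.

Treewidth 4.
One optimal decomposition is:
Bags: B1 = {2, 3, 5, 7, 8}  B2 = {2, 3, 6, 7, 8}  B3 = {2, 6, 7, 8, 9}  B4 = {2, 4, 6, 7, 9}  B5 = {4, 6, 7, 9, 10}  B6 = {1, 6, 7, 8, 9}
Tree: B1–B2, B2–B3, B3–B4, B4–B5, B3–B6

The largest bag has 5 vertices, giving width 4; this decomposition certifies tw(G) ≤ 4. For the lower bound, the 5 vertices {2, 3, 5, 7, 8} are pairwise adjacent, and any tree decomposition puts a clique entirely inside one bag — forcing width ≥ 4. Hence tw(G) = 4 exactly.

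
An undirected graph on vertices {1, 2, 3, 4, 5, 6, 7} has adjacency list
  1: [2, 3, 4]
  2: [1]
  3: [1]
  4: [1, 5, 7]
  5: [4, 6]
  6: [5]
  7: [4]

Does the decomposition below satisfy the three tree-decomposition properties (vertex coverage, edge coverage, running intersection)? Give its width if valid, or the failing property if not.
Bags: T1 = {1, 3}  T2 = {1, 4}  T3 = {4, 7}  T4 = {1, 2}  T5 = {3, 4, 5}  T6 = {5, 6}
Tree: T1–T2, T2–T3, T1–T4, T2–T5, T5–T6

A tree decomposition must satisfy three properties: every vertex lies in some bag; for every edge, both endpoints lie together in some bag; and for every vertex, the bags containing it form a connected subtree. Here bags containing vertex 3 are not connected in the tree, so the decomposition is invalid.

No — bags containing vertex 3 are not connected in the tree.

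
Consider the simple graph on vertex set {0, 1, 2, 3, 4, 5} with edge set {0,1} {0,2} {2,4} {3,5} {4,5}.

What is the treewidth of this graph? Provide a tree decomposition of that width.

Each bag holds 2 vertices, so the decomposition has width 1, which upper-bounds the treewidth. Since G has at least one edge (e.g. 1–0), it is not an edgeless graph, so tw(G) ≥ 1. Hence tw(G) = 1 exactly.

Treewidth 1.
One such decomposition:
Bags: B1 = {0, 1}  B2 = {0, 2}  B3 = {2, 4}  B4 = {4, 5}  B5 = {3, 5}
Tree: B1–B2, B2–B3, B3–B4, B4–B5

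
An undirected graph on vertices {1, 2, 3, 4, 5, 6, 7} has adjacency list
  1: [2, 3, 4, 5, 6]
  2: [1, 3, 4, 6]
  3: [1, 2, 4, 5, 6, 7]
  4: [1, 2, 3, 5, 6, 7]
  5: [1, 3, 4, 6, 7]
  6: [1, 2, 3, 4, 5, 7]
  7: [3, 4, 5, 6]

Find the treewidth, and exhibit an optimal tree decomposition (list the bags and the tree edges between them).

Every bag has size at most 5, so the width is 5 − 1 = 4 and tw(G) ≤ 4. Conversely, {1, 2, 3, 4, 6} is a clique of size 5, and the vertices of any clique must share a bag in every tree decomposition; so some bag has ≥ 5 vertices and tw(G) ≥ 4. Hence tw(G) = 4 exactly.

Treewidth 4.
One optimal decomposition is:
Bags: B1 = {1, 2, 3, 4, 6}  B2 = {1, 3, 4, 5, 6}  B3 = {3, 4, 5, 6, 7}
Tree: B1–B2, B2–B3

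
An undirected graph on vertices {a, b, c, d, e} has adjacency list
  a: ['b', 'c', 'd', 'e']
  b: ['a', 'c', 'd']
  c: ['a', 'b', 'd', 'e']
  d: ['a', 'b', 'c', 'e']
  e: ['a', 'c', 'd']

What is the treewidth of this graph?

3

A width-3 tree decomposition is:
Bags: B1 = {a, b, c, d}  B2 = {a, c, d, e}
Tree: B1–B2
The largest bag has 4 vertices, giving width 3; this decomposition certifies tw(G) ≤ 3. On the other hand G contains the 4-clique {a, c, d, e}. A clique must lie in a single bag of any decomposition, so no decomposition can have width below 3. Hence tw(G) = 3 exactly.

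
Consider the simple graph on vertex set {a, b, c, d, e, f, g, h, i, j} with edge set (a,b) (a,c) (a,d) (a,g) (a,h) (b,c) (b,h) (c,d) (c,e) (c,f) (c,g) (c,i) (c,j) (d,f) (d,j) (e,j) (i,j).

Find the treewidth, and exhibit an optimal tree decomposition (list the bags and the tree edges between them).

Treewidth 2.
Bags: B1 = {c, d, f}  B2 = {a, c, d}  B3 = {c, d, j}  B4 = {a, c, g}  B5 = {c, e, j}  B6 = {a, b, c}  B7 = {c, i, j}  B8 = {a, b, h}
Tree: B1–B2, B2–B3, B2–B4, B3–B5, B2–B6, B3–B7, B6–B8

The largest bag has 3 vertices, giving width 2; this decomposition certifies tw(G) ≤ 2. Conversely, {a, b, h} is a clique of size 3, and the vertices of any clique must share a bag in every tree decomposition; so some bag has ≥ 3 vertices and tw(G) ≥ 2. The upper and lower bounds meet at 2, so that is the treewidth.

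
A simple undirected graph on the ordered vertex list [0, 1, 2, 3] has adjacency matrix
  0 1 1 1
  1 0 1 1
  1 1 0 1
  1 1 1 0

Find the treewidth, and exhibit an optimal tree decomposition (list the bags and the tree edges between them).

Treewidth 3.
One optimal decomposition is:
Bags: B1 = {0, 1, 2, 3}
Tree: (single bag)

With just one bag of size 4, the width is 4 − 1 = 3, so tw(G) ≤ 3. Conversely, {0, 1, 2, 3} is a clique of size 4, and the vertices of any clique must share a bag in every tree decomposition; so some bag has ≥ 4 vertices and tw(G) ≥ 3. Hence tw(G) = 3 exactly.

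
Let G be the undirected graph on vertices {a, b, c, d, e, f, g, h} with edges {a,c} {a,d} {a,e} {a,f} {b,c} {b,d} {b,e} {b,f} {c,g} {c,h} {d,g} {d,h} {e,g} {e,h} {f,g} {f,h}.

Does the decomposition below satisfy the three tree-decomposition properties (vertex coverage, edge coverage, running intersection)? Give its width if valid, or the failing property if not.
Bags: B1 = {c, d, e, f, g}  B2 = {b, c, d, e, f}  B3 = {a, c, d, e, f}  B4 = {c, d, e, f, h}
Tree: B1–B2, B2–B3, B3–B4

Yes; width 4.

Checking the three conditions: (i) the bags cover all of {a, b, c, d, e, f, g, h}; (ii) for each edge, some bag contains both endpoints; (iii) the bags containing any fixed vertex form a subtree. All hold, so the decomposition is valid with width 5 − 1 = 4.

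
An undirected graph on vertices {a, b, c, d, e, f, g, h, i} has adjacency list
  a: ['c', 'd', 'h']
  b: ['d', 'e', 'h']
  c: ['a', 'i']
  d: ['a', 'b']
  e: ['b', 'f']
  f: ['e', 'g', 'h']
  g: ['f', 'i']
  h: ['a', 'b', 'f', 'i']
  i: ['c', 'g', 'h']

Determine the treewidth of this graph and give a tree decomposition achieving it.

Treewidth 3.
One such decomposition:
Bags: B1 = {b, d, e, f}  B2 = {b, d, f, h}  B3 = {a, d, f, h}  B4 = {a, f, g, h}  B5 = {a, g, h, i}  B6 = {a, c, g, i}
Tree: B1–B2, B2–B3, B3–B4, B4–B5, B5–B6

Every bag has size at most 4, so the width is 4 − 1 = 3 and tw(G) ≤ 3. For the lower bound: the 4 vertex sets {b,d,e}, {f}, {h}, {a,c,g,i} are disjoint, each induces a connected subgraph, and every pair is joined by at least one edge of G. Contracting each set to a single vertex therefore yields K_{4} as a minor, and since treewidth is minor-monotone, tw(G) ≥ tw(K_{4}) = 3. Combining the bounds, tw(G) = 3.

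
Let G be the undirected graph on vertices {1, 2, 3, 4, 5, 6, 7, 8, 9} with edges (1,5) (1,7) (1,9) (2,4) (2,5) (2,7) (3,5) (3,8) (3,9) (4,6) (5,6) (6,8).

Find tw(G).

A width-3 tree decomposition is:
Bags: B1 = {3, 4, 6, 8}  B2 = {3, 4, 5, 6}  B3 = {2, 3, 4, 5}  B4 = {2, 3, 5, 9}  B5 = {1, 2, 5, 9}  B6 = {1, 2, 7, 9}
Tree: B1–B2, B2–B3, B3–B4, B4–B5, B5–B6
Each bag holds 4 vertices, so the decomposition has width 3, which upper-bounds the treewidth. For the lower bound: the 4 vertex sets {4,6,8}, {3}, {5}, {1,2,7,9} are disjoint, each induces a connected subgraph, and every pair is joined by at least one edge of G. Contracting each set to a single vertex therefore yields K_{4} as a minor, and since treewidth is minor-monotone, tw(G) ≥ tw(K_{4}) = 3. The upper and lower bounds meet at 3, so that is the treewidth.

3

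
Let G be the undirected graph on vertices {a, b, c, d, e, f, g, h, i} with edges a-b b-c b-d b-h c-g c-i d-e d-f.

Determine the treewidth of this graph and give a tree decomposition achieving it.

Every bag has size at most 2, so the width is 2 − 1 = 1 and tw(G) ≤ 1. Any graph with an edge has treewidth ≥ 1, and G has the edge b–d. Therefore the treewidth is 1.

Treewidth 1.
One optimal decomposition is:
Bags: B1 = {b, d}  B2 = {b, c}  B3 = {c, i}  B4 = {a, b}  B5 = {c, g}  B6 = {d, e}  B7 = {b, h}  B8 = {d, f}
Tree: B1–B2, B2–B3, B2–B4, B3–B5, B1–B6, B1–B7, B6–B8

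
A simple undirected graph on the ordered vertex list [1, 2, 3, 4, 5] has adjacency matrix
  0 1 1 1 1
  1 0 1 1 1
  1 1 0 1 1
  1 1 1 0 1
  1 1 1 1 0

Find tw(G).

A width-4 tree decomposition is:
Bags: B1 = {1, 2, 3, 4, 5}
Tree: (single bag)
A single bag containing all 5 vertices is trivially a valid decomposition of width 4. For the lower bound, the 5 vertices {1, 2, 3, 4, 5} are pairwise adjacent, and any tree decomposition puts a clique entirely inside one bag — forcing width ≥ 4. Therefore the treewidth is 4.

4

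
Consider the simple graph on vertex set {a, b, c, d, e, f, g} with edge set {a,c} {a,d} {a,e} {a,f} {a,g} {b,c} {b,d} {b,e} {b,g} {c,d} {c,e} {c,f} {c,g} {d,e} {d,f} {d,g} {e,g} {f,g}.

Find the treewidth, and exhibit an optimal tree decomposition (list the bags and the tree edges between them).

Every bag has size at most 5, so the width is 5 − 1 = 4 and tw(G) ≤ 4. For the lower bound, the 5 vertices {a, c, d, e, g} are pairwise adjacent, and any tree decomposition puts a clique entirely inside one bag — forcing width ≥ 4. Combining the bounds, tw(G) = 4.

Treewidth 4.
One optimal decomposition is:
Bags: B1 = {b, c, d, e, g}  B2 = {a, c, d, e, g}  B3 = {a, c, d, f, g}
Tree: B1–B2, B2–B3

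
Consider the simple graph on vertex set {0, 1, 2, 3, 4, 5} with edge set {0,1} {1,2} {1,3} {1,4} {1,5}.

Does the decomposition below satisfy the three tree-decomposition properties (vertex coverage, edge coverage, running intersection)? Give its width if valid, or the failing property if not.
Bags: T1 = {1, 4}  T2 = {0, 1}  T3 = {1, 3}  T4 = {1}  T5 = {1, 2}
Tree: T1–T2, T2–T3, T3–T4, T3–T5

A tree decomposition must satisfy three properties: every vertex lies in some bag; for every edge, both endpoints lie together in some bag; and for every vertex, the bags containing it form a connected subtree. Here vertex 5 appears in no bag, so the decomposition is invalid.

No — vertex 5 appears in no bag.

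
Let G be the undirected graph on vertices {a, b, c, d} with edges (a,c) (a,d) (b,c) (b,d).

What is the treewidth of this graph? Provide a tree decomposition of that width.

Treewidth 2.
Bags: B1 = {b, c, d}  B2 = {a, c, d}
Tree: B1–B2

Every bag has size at most 3, so the width is 3 − 1 = 2 and tw(G) ≤ 2. The edges c–b–d–a–c form a cycle, so G is not a tree and its treewidth is at least 2. The upper and lower bounds meet at 2, so that is the treewidth.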